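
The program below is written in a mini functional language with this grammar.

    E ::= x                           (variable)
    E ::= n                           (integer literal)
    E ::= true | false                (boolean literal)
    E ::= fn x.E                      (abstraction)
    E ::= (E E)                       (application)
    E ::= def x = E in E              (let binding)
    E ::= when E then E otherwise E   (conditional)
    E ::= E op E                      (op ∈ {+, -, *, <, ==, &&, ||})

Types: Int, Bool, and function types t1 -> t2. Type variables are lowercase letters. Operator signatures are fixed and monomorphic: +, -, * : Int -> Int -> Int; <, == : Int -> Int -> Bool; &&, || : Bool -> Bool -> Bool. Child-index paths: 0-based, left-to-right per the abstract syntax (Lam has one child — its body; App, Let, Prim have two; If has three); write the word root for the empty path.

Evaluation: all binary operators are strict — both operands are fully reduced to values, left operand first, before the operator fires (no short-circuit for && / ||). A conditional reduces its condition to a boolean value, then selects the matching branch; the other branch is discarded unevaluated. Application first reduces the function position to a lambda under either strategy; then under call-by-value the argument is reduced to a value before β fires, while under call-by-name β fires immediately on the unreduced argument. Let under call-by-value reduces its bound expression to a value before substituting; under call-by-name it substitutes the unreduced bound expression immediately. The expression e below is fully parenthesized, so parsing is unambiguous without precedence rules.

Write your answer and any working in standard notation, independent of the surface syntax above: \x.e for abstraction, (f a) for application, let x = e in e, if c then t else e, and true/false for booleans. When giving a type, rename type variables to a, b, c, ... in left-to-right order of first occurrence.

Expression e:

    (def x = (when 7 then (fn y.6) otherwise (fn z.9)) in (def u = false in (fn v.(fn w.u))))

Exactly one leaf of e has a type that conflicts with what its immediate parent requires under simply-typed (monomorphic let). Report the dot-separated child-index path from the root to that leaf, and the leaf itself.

Trace:
  unify Int ~ Bool
  FAIL: mismatch Int ~ Bool

Answer: 0.0 : 7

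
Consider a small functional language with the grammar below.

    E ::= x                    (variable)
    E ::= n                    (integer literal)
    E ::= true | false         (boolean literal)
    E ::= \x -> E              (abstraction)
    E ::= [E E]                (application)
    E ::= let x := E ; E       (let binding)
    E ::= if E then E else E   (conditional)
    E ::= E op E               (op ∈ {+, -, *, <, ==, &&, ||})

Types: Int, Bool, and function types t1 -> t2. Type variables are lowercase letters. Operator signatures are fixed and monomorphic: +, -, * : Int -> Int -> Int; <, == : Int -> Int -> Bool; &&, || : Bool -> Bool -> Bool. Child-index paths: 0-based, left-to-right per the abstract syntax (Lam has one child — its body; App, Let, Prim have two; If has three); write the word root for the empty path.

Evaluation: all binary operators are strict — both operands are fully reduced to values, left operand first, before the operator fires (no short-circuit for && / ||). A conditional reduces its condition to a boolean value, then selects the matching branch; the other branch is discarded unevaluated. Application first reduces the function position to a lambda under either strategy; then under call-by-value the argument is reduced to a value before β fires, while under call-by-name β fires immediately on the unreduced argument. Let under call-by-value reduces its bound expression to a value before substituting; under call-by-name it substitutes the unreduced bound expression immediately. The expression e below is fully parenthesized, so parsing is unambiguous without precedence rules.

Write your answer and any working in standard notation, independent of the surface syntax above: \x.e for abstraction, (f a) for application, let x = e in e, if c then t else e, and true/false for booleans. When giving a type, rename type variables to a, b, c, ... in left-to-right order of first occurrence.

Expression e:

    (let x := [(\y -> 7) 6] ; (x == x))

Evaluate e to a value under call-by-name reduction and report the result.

Answer: true

Derivation:
step 0: (let x = ((\y.7) 6) in (x == x))
step 1: [let@root] (((\y.7) 6) == ((\y.7) 6))
step 2: [beta@0] (7 == ((\y.7) 6))
step 3: [beta@1] (7 == 7)
step 4: [delta@root] true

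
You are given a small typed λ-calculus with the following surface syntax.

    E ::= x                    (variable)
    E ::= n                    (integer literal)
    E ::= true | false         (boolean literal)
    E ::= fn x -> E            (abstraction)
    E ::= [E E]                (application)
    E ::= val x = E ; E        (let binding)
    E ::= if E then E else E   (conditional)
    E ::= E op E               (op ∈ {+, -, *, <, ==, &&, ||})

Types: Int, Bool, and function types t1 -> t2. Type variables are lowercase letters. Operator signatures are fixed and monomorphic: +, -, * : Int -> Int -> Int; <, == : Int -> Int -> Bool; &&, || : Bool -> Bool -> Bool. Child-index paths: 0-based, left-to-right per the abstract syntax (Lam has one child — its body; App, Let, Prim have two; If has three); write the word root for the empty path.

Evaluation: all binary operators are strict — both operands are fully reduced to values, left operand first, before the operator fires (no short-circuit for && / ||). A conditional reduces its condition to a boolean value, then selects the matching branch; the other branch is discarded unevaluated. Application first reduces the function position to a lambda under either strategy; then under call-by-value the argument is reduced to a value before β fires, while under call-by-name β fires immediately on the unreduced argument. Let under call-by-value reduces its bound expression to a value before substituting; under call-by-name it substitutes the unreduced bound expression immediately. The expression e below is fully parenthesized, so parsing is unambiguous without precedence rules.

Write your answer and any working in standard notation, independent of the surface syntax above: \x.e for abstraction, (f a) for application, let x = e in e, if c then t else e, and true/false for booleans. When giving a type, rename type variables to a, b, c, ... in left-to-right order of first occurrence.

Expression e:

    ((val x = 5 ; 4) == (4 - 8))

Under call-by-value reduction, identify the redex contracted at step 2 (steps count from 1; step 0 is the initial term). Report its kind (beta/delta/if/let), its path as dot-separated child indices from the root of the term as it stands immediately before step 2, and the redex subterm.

Working:
step 0: ((let x = 5 in 4) == (4 - 8))
step 1: [let@0] (4 == (4 - 8))
step 2: [delta@1] (4 == -4)

Answer: delta at 1 : (4 - 8)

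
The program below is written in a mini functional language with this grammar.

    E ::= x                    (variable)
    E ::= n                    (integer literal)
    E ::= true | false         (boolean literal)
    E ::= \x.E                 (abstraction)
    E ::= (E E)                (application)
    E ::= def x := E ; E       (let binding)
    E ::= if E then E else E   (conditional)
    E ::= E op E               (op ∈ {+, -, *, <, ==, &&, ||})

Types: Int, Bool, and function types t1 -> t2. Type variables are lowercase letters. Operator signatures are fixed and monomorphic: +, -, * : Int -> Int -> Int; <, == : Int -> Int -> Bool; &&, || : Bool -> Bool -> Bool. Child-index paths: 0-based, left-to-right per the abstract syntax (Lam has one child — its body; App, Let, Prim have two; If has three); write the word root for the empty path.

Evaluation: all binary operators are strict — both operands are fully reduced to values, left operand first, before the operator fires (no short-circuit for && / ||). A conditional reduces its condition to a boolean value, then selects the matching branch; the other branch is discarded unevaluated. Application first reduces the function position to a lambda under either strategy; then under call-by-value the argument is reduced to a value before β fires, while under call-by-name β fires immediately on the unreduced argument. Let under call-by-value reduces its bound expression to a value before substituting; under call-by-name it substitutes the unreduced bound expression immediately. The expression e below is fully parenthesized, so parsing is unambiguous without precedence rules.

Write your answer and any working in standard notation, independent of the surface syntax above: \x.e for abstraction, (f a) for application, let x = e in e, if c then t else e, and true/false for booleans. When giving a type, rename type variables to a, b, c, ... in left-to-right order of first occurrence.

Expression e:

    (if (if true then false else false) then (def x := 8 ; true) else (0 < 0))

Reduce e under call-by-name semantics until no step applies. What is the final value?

Derivation:
step 0: (if (if true then false else false) then (let x = 8 in true) else (0 < 0))
step 1: [if@0] (if false then (let x = 8 in true) else (0 < 0))
step 2: [if@root] (0 < 0)
step 3: [delta@root] false

Answer: false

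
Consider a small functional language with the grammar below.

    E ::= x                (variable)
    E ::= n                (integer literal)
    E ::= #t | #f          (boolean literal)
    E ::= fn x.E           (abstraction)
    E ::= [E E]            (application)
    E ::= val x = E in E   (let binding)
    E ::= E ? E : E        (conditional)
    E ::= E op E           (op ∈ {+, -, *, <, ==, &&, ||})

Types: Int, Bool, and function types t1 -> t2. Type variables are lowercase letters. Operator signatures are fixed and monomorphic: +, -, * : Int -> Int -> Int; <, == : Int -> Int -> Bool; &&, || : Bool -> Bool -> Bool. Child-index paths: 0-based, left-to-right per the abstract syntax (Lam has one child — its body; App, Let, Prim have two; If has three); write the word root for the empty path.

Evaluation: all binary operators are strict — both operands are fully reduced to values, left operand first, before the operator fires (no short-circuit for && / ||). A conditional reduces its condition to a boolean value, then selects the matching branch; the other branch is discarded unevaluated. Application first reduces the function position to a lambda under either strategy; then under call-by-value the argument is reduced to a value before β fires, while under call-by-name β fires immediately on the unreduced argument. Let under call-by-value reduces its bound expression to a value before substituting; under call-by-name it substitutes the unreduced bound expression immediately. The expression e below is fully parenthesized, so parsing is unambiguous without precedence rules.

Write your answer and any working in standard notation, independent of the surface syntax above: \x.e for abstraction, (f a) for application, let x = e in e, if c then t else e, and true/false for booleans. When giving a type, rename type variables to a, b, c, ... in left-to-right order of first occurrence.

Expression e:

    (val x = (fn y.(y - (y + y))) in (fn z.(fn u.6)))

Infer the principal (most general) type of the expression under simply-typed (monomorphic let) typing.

Derivation:
y : a
  unify a ~ Int
y : Int
  unify Int ~ Int
y : Int
  unify Int ~ Int
  unify Int ~ Int
\y._ : Int -> Int
let x : Int -> Int
\u._ : c -> Int
\z._ : b -> c -> Int

Answer: a -> b -> Int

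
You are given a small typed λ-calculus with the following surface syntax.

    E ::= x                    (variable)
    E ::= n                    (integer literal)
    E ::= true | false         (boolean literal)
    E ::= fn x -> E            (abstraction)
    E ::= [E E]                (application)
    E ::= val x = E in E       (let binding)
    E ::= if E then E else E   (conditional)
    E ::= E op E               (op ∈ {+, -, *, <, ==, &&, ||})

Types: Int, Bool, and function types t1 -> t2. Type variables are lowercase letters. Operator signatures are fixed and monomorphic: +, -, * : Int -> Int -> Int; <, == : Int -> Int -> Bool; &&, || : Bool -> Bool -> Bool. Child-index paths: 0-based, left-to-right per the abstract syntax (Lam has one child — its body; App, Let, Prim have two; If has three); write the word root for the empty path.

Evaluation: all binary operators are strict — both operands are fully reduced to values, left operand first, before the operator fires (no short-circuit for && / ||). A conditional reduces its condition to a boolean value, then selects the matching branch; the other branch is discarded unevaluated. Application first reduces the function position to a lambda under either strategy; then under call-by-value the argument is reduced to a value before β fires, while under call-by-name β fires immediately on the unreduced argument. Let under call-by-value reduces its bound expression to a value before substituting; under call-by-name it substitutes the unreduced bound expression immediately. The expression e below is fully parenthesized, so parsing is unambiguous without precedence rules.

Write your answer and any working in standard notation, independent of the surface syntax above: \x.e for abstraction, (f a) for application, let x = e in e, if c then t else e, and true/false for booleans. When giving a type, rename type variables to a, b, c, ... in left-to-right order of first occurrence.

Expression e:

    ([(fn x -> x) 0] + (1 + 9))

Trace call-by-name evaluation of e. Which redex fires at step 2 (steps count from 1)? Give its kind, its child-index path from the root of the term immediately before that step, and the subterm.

Working:
step 0: (((\x.x) 0) + (1 + 9))
step 1: [beta@0] (0 + (1 + 9))
step 2: [delta@1] (0 + 10)

Answer: delta at 1 : (1 + 9)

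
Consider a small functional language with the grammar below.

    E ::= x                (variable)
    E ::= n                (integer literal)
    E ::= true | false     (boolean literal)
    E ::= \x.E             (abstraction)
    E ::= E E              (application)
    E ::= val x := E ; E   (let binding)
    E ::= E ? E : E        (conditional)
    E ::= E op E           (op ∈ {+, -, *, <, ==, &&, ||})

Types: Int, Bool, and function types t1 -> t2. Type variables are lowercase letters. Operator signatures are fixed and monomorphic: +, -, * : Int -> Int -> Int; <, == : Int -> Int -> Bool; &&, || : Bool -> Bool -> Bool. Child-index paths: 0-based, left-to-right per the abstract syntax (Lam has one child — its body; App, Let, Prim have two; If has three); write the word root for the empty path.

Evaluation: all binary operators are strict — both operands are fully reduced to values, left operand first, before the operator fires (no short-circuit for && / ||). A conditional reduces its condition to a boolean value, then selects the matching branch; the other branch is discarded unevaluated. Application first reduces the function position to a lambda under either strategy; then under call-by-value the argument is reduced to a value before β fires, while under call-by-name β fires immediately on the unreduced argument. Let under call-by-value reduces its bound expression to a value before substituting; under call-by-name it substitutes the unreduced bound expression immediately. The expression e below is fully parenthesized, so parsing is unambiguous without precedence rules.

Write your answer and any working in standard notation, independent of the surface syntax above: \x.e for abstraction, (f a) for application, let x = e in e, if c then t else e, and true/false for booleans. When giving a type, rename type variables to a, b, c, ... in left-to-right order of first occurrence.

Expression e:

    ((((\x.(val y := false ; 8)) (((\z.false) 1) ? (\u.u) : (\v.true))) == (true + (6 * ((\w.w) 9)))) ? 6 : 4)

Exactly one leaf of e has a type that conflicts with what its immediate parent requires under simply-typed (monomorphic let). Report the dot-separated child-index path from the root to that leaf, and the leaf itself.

Working:
let y : Bool
\x._ : a -> Int
\z._ : b -> Bool
  unify b -> Bool ~ Int -> c
  unify b ~ Int
  unify Bool ~ c
_ _ : Bool
  unify Bool ~ Bool
u : d
\u._ : d -> d
\v._ : e -> Bool
  unify d -> d ~ e -> Bool
  unify d ~ e
  unify e ~ Bool
  unify a -> Int ~ (Bool -> Bool) -> f
  unify a ~ Bool -> Bool
  unify Int ~ f
_ _ : Int
  unify Int ~ Int
  unify Bool ~ Int
  FAIL: mismatch Bool ~ Int

Answer: 0.1.0 : true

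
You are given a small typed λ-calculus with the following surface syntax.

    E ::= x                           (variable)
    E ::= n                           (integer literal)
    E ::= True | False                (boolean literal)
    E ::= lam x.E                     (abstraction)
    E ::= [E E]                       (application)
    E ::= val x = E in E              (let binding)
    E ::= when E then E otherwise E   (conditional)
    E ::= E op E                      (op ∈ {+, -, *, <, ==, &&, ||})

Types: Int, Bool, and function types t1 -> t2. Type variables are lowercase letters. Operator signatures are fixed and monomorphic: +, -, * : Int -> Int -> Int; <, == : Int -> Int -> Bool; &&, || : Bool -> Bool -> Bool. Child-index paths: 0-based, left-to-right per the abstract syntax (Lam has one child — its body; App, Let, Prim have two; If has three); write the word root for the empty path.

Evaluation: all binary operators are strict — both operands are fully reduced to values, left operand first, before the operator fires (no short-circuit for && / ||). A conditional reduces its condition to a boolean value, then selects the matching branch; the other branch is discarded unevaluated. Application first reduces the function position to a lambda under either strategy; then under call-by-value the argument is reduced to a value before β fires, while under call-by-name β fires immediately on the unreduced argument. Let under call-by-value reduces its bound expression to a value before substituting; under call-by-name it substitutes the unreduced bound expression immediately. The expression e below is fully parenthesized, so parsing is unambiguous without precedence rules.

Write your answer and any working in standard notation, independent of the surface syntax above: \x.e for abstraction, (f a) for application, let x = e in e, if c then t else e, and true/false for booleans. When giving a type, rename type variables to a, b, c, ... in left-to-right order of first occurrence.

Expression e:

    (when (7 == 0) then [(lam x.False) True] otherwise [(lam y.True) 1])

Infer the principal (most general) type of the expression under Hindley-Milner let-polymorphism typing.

Working:
  unify Int ~ Int
  unify Int ~ Int
  unify Bool ~ Bool
\x._ : a -> Bool
  unify a -> Bool ~ Bool -> b
  unify a ~ Bool
  unify Bool ~ b
_ _ : Bool
\y._ : c -> Bool
  unify c -> Bool ~ Int -> d
  unify c ~ Int
  unify Bool ~ d
_ _ : Bool
  unify Bool ~ Bool

Answer: Bool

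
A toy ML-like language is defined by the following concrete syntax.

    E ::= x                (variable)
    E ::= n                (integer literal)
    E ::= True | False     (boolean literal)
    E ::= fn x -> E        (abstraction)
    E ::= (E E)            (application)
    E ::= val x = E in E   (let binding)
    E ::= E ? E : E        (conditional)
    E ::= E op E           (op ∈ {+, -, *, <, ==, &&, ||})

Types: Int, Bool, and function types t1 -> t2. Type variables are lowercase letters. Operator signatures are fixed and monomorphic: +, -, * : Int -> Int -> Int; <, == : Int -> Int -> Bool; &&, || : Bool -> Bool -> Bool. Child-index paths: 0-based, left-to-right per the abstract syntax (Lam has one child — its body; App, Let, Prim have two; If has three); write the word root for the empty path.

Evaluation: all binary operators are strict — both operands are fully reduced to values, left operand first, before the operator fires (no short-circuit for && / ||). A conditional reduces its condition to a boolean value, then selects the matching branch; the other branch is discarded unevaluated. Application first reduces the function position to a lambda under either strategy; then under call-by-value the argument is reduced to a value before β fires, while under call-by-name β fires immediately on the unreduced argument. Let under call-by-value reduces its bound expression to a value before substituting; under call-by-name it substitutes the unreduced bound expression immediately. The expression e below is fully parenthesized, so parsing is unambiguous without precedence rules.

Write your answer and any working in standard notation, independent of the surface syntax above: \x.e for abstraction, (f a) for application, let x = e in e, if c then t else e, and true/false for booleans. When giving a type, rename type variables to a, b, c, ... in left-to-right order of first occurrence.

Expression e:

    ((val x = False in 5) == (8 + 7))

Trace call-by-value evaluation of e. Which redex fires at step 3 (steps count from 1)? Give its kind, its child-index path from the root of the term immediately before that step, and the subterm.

Answer: delta at root : (5 == 15)

Derivation:
step 0: ((let x = false in 5) == (8 + 7))
step 1: [let@0] (5 == (8 + 7))
step 2: [delta@1] (5 == 15)
step 3: [delta@root] false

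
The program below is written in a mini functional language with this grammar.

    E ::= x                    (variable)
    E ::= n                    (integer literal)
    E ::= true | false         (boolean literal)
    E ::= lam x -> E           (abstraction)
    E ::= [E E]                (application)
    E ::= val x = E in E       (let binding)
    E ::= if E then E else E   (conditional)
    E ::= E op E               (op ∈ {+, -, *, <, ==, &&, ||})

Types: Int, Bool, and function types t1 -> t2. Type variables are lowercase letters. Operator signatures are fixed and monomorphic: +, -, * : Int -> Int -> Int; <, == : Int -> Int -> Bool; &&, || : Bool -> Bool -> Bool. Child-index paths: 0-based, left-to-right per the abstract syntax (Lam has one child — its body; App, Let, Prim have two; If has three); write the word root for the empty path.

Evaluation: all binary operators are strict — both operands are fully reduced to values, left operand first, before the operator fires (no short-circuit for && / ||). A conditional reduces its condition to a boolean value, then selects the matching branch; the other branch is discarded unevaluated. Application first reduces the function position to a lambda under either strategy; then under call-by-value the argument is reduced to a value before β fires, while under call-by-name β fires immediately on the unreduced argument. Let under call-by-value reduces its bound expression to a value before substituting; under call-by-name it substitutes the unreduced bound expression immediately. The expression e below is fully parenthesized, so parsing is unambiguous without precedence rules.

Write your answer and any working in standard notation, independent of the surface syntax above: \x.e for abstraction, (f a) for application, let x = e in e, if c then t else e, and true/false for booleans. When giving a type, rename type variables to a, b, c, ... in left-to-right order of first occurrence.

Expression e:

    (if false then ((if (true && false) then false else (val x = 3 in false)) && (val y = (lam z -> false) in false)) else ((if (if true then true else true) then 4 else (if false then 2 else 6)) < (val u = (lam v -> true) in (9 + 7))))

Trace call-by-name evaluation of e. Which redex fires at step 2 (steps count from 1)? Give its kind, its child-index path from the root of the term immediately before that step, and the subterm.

Working:
step 0: (if false then ((if (true && false) then false else (let x = 3 in false)) && (let y = (\z.false) in false)) else ((if (if true then true else true) then 4 else (if false then 2 else 6)) < (let u = (\v.true) in (9 + 7))))
step 1: [if@root] ((if (if true then true else true) then 4 else (if false then 2 else 6)) < (let u = (\v.true) in (9 + 7)))
step 2: [if@0.0] ((if true then 4 else (if false then 2 else 6)) < (let u = (\v.true) in (9 + 7)))

Answer: if at 0.0 : (if true then true else true)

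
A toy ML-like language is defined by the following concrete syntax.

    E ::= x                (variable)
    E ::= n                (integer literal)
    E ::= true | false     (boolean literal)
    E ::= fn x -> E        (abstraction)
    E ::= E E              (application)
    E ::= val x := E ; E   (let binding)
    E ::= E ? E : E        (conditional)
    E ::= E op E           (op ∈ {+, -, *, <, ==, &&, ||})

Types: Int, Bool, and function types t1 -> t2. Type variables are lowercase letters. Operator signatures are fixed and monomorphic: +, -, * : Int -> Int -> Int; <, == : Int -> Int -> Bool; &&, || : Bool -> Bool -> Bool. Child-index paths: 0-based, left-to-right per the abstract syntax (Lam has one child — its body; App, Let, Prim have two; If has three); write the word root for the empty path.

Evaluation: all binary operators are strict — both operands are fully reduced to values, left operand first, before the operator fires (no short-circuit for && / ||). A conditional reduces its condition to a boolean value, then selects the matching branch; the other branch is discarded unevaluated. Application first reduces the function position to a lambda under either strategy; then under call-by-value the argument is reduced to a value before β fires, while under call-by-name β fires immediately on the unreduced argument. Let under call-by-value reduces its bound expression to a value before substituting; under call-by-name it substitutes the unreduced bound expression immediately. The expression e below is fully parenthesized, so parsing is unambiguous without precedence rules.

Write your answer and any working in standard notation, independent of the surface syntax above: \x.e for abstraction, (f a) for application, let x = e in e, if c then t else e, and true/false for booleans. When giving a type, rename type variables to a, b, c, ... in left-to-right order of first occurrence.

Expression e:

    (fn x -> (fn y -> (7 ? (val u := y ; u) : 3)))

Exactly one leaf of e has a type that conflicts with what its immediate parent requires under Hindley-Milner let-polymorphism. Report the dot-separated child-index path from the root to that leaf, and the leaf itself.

Working:
  unify Int ~ Bool
  FAIL: mismatch Int ~ Bool

Answer: 0.0.0 : 7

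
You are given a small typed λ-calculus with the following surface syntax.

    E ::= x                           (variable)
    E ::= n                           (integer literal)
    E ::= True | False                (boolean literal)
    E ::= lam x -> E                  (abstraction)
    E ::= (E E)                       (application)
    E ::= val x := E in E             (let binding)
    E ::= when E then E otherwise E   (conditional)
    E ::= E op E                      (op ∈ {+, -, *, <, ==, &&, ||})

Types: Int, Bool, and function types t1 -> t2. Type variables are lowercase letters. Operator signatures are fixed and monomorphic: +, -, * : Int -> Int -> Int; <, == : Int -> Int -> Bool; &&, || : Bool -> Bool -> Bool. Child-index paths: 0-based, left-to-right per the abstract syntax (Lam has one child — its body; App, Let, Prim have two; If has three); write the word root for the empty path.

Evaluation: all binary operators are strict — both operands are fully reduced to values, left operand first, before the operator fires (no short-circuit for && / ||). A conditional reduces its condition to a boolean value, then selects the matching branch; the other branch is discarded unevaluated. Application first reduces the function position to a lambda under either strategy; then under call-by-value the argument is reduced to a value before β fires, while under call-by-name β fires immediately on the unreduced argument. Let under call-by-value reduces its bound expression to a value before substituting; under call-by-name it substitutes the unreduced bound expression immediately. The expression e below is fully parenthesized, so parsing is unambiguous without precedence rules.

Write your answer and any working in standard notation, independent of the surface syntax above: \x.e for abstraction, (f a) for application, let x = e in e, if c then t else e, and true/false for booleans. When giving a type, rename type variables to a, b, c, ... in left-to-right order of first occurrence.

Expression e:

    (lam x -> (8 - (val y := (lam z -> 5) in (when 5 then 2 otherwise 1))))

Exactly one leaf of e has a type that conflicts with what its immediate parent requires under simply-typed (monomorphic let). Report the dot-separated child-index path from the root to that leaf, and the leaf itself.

Answer: 0.1.1.0 : 5

Derivation:
  unify Int ~ Int
\z._ : b -> Int
let y : b -> Int
  unify Int ~ Bool
  FAIL: mismatch Int ~ Bool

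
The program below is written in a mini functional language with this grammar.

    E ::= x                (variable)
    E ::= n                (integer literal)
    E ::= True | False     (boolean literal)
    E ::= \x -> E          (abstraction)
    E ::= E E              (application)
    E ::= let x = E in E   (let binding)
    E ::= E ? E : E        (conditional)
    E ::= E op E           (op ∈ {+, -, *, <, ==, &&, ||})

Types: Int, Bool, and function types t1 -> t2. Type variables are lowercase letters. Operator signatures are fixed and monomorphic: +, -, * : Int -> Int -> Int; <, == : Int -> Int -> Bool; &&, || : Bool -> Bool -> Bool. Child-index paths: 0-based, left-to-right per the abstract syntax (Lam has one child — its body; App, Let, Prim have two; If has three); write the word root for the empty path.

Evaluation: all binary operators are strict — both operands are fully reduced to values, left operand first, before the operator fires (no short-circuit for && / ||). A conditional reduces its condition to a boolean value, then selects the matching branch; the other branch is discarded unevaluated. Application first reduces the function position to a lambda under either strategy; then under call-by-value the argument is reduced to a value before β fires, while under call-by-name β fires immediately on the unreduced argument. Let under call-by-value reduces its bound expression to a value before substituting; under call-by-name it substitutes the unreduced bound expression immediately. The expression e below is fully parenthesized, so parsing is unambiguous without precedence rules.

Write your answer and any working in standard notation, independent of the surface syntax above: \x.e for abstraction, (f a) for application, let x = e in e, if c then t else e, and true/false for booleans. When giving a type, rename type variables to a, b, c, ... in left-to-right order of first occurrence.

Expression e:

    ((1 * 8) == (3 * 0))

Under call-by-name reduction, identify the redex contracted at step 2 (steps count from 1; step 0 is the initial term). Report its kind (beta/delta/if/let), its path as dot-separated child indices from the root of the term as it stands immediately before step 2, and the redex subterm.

Answer: delta at 1 : (3 * 0)

Trace:
step 0: ((1 * 8) == (3 * 0))
step 1: [delta@0] (8 == (3 * 0))
step 2: [delta@1] (8 == 0)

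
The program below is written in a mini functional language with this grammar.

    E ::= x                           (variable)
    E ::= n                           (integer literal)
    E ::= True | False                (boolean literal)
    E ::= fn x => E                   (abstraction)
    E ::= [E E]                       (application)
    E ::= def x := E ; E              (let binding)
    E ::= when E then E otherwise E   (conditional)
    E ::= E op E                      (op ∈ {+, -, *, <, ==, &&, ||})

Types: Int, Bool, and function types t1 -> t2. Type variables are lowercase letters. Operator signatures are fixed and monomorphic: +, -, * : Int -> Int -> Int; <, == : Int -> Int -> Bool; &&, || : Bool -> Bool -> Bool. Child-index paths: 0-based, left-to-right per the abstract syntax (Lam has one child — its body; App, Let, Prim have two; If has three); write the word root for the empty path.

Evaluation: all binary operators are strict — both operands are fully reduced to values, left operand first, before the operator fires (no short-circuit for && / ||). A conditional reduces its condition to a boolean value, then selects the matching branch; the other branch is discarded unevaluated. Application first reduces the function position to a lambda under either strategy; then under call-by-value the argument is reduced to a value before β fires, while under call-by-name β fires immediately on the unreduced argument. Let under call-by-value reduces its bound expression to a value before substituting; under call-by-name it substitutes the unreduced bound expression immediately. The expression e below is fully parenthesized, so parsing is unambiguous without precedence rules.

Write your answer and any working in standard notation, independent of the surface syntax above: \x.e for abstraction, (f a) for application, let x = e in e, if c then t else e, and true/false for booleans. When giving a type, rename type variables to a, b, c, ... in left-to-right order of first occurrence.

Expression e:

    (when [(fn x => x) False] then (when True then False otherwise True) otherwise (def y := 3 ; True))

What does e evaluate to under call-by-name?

Derivation:
step 0: (if ((\x.x) false) then (if true then false else true) else (let y = 3 in true))
step 1: [beta@0] (if false then (if true then false else true) else (let y = 3 in true))
step 2: [if@root] (let y = 3 in true)
step 3: [let@root] true

Answer: true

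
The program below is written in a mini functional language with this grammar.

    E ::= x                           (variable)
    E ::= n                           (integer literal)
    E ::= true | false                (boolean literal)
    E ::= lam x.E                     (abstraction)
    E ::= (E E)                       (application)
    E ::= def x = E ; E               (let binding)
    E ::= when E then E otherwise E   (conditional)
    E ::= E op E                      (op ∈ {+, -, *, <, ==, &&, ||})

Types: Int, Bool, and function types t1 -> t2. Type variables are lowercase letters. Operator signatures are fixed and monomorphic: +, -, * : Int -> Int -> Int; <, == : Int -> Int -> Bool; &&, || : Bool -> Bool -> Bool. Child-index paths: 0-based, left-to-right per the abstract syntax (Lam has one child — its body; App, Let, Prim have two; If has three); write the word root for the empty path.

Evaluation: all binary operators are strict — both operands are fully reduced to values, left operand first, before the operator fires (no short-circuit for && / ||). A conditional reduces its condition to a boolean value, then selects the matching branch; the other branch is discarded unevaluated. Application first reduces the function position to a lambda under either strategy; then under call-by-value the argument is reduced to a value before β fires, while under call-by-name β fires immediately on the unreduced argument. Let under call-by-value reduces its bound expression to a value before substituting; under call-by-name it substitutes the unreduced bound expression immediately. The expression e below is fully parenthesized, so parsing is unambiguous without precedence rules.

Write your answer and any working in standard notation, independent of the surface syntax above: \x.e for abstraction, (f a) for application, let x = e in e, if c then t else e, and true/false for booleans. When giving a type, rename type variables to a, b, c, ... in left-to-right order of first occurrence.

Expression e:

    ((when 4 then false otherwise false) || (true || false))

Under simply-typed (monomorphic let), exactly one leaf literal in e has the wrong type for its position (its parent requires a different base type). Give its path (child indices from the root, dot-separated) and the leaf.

Working:
  unify Int ~ Bool
  FAIL: mismatch Int ~ Bool

Answer: 0.0 : 4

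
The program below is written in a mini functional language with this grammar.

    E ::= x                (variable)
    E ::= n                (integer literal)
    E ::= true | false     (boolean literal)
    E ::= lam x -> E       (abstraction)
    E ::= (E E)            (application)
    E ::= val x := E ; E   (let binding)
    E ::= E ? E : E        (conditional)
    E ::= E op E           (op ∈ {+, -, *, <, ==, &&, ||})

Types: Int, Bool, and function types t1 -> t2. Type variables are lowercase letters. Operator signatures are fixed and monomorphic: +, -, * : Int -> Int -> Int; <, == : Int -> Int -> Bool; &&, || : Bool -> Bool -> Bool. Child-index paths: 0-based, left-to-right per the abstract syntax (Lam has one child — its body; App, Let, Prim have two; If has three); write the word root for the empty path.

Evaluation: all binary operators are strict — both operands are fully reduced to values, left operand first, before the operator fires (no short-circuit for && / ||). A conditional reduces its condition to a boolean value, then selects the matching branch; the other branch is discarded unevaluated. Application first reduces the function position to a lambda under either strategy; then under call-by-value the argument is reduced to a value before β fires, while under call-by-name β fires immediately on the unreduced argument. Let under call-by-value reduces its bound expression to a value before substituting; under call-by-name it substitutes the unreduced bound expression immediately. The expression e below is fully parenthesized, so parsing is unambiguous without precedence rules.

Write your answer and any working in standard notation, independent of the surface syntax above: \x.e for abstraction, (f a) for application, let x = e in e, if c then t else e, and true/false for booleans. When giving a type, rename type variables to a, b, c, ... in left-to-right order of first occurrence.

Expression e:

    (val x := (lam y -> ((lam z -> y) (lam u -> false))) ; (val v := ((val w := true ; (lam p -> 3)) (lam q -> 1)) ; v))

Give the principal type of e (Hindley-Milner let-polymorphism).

Working:
y : a
\z._ : b -> a
\u._ : c -> Bool
  unify b -> a ~ (c -> Bool) -> d
  unify b ~ c -> Bool
  unify a ~ d
_ _ : d
\y._ : d -> d
let x : forall. d -> d
let w : Bool
\p._ : e -> Int
\q._ : f -> Int
  unify e -> Int ~ (f -> Int) -> g
  unify e ~ f -> Int
  unify Int ~ g
_ _ : Int
let v : Int
v : Int

Answer: Int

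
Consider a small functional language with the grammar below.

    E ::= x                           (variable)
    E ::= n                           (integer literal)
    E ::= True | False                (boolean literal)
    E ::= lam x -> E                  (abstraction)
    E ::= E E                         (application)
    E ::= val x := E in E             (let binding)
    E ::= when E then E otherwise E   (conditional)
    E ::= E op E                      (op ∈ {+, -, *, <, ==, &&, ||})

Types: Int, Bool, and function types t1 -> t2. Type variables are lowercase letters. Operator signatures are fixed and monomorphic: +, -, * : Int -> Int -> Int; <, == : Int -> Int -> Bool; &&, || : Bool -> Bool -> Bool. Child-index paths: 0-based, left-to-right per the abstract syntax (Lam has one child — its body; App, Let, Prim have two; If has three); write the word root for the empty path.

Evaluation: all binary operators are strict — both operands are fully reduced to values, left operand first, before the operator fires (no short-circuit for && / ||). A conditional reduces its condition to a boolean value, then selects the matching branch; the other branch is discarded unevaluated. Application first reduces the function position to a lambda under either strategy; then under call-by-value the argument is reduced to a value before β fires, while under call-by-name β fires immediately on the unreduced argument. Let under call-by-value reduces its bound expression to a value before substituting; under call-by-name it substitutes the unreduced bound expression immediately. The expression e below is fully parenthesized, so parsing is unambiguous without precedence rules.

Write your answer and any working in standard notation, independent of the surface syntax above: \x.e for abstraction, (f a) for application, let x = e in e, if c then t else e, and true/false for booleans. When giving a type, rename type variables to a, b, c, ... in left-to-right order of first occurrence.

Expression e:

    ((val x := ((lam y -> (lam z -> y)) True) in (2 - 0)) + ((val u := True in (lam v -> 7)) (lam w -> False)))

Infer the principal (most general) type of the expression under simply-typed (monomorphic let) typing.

Working:
y : a
\z._ : b -> a
\y._ : a -> b -> a
  unify a -> b -> a ~ Bool -> c
  unify a ~ Bool
  unify b -> Bool ~ c
_ _ : b -> Bool
let x : b -> Bool
  unify Int ~ Int
  unify Int ~ Int
  unify Int ~ Int
let u : Bool
\v._ : d -> Int
\w._ : e -> Bool
  unify d -> Int ~ (e -> Bool) -> f
  unify d ~ e -> Bool
  unify Int ~ f
_ _ : Int
  unify Int ~ Int

Answer: Int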